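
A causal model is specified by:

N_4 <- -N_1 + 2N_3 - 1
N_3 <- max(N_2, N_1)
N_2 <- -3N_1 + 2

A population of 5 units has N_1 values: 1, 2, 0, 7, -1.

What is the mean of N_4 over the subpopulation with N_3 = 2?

Observing N_3=2 restricts to units where N_3's equation naturally yields 2: N_1 ∈ {2, 0}. In that subpopulation N_4 = 1, 3, mean 2.

2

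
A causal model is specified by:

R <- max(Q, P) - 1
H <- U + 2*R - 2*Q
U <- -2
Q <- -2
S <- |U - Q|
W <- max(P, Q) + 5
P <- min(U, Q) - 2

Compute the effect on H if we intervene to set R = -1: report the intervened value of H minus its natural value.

4

Under do(R=-1), the mechanism R <- max(Q, P) - 1 is discarded; R is fixed at -1.
H = U + 2*R - 2*Q  [with U=-2, R=-1, Q=-2]  = 0
Without intervention: P = min(U, Q) - 2  [with U=-2, Q=-2]  = -4; R = max(Q, P) - 1  [with Q=-2, P=-4]  = -3; H = U + 2*R - 2*Q  [with U=-2, R=-3, Q=-2]  = -4.
Change = 0 − (-4) = 4.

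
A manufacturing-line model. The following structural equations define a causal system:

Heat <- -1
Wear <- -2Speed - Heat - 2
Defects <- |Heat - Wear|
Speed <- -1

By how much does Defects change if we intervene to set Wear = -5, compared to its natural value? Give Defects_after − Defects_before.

2

The intervention breaks the incoming arrows to Wear: Wear <- -2Speed - Heat - 2 no longer applies, and Wear = -5.
Defects = |Heat - Wear|  [with Heat=-1, Wear=-5]  = 4
Without intervention: Wear = -2Speed - Heat - 2  [with Speed=-1, Heat=-1]  = 1; Defects = |Heat - Wear|  [with Heat=-1, Wear=1]  = 2.
Change = 4 − 2 = 2.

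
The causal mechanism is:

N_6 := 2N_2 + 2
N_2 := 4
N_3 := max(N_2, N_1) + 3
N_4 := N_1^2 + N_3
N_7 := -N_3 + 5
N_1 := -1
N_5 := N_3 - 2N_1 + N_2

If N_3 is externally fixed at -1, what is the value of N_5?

do(N_3=-1) replaces the equation N_3 := max(N_2, N_1) + 3 with the constant N_3 = -1.
N_5 = N_3 - 2N_1 + N_2  [with N_3=-1, N_1=-1, N_2=4]  = 5

5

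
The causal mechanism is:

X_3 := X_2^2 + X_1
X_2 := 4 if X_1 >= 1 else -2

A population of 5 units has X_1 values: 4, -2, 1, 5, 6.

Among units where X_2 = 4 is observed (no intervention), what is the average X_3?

20

E[X_3|X_2=4] averages over only the 4 units with X_2=4 (X_1 = 4, 1, 5, 6): X_3 = 20, 17, 21, 22, mean 20.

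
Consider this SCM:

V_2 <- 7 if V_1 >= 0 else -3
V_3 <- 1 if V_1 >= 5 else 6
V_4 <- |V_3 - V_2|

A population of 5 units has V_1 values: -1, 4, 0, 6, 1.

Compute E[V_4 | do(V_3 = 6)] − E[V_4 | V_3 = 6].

-0.4

The intervention sets V_3=6 in all 5 units regardless of V_1. Recomputing V_4 per unit gives 9, 1, 1, 1, 1; average 2.6.
Observing V_3=6 restricts to units where V_3's equation naturally yields 6: V_1 ∈ {-1, 4, 0, 1}. In that subpopulation V_4 = 9, 1, 1, 1, mean 3.
Difference = 2.6 − 3 = -0.4.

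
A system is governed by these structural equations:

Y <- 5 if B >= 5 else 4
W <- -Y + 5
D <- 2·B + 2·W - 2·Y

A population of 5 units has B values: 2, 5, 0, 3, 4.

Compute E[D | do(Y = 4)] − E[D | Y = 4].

1.1

Under do(Y=4), Y's equation is replaced by Y=4 for every unit. Per-unit D: -2, 4, -6, 0, 2. Mean = -0.4.
Observing Y=4 restricts to units where Y's equation naturally yields 4: B ∈ {2, 0, 3, 4}. In that subpopulation D = -2, -6, 0, 2, mean -1.5.
Difference = -0.4 − (-1.5) = 1.1.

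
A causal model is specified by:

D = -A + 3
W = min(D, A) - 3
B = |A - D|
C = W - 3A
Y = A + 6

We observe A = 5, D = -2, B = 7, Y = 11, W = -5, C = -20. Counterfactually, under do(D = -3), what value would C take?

-21

Under do(D=-3), the mechanism D = -A + 3 is discarded; D is fixed at -3.
W = min(D, A) - 3  [with D=-3, A=5]  = -6
C = W - 3A  [with W=-6, A=5]  = -21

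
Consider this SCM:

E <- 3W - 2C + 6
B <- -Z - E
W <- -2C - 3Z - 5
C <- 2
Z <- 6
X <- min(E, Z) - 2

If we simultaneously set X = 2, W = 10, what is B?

The joint intervention fixes X = 2, W = 10, removing each variable's own equation.
E = 3W - 2C + 6  [with W=10, C=2]  = 32
B = -Z - E  [with Z=6, E=32]  = -38

-38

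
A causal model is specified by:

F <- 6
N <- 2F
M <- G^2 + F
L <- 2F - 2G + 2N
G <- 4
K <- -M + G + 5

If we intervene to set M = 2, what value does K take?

7

The intervention breaks the incoming arrows to M: M <- G^2 + F no longer applies, and M = 2.
K = -M + G + 5  [with M=2, G=4]  = 7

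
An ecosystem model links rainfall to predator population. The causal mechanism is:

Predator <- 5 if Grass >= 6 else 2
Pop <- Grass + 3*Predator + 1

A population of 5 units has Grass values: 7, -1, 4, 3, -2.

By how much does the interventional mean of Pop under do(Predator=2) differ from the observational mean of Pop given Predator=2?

Every unit gets Predator=2 under the intervention. Pop values become 14, 6, 11, 10, 5; E[Pop|do(Predator=2)] = 9.2.
Conditioning on Predator=2 selects the 4 unit(s) with Grass ∈ {-1, 4, 3, -2}. Their Pop values: 6, 11, 10, 5. Mean = 8.
Difference = 9.2 − 8 = 1.2.

1.2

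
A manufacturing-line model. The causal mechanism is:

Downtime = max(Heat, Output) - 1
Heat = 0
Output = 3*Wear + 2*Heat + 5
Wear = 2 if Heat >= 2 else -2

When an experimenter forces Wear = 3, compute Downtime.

13

Under do(Wear=3), the mechanism Wear = 2 if Heat >= 2 else -2 is discarded; Wear is fixed at 3.
Output = 3*Wear + 2*Heat + 5  [with Wear=3, Heat=0]  = 14
Downtime = max(Heat, Output) - 1  [with Heat=0, Output=14]  = 13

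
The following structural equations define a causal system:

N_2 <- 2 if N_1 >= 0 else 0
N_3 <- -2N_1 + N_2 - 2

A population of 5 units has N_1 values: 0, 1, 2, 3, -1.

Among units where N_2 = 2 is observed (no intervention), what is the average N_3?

Observing N_2=2 restricts to units where N_2's equation naturally yields 2: N_1 ∈ {0, 1, 2, 3}. In that subpopulation N_3 = 0, -2, -4, -6, mean -3.

-3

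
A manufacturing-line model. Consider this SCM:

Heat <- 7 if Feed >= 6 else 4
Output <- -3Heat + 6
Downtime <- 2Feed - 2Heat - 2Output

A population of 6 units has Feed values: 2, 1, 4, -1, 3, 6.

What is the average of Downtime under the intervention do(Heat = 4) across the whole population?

The intervention sets Heat=4 in all 6 units regardless of Feed. Recomputing Downtime per unit gives 8, 6, 12, 2, 10, 16; average 9.

9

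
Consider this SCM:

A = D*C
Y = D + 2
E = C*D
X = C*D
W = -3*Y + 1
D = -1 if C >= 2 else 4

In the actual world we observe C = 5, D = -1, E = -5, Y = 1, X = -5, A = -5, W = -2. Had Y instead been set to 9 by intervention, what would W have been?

The intervention breaks the incoming arrows to Y: Y = D + 2 no longer applies, and Y = 9.
W = -3*Y + 1  [with Y=9]  = -26

-26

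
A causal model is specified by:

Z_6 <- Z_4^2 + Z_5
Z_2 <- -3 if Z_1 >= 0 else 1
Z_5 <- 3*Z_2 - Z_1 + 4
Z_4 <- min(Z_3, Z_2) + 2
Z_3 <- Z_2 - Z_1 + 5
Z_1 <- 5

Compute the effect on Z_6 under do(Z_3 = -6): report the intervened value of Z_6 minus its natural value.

15

The intervention breaks the incoming arrows to Z_3: Z_3 <- Z_2 - Z_1 + 5 no longer applies, and Z_3 = -6.
Z_2 = -3 if Z_1 >= 0 else 1  [with Z_1=5]  = -3
Z_4 = min(Z_3, Z_2) + 2  [with Z_3=-6, Z_2=-3]  = -4
Z_5 = 3*Z_2 - Z_1 + 4  [with Z_2=-3, Z_1=5]  = -10
Z_6 = Z_4^2 + Z_5  [with Z_4=-4, Z_5=-10]  = 6
Without intervention: Z_2 = -3 if Z_1 >= 0 else 1  [with Z_1=5]  = -3; Z_3 = Z_2 - Z_1 + 5  [with Z_2=-3, Z_1=5]  = -3; Z_4 = min(Z_3, Z_2) + 2  [with Z_3=-3, Z_2=-3]  = -1; Z_5 = 3*Z_2 - Z_1 + 4  [with Z_2=-3, Z_1=5]  = -10; Z_6 = Z_4^2 + Z_5  [with Z_4=-1, Z_5=-10]  = -9.
Change = 6 − (-9) = 15.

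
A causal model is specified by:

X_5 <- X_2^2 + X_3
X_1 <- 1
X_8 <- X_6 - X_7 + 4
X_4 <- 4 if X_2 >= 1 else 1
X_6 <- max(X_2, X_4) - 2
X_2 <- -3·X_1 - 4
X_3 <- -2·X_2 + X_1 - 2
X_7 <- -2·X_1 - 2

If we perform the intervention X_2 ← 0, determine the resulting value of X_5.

-1

do(X_2=0) replaces the equation X_2 <- -3·X_1 - 4 with the constant X_2 = 0.
X_3 = -2·X_2 + X_1 - 2  [with X_2=0, X_1=1]  = -1
X_5 = X_2^2 + X_3  [with X_2=0, X_3=-1]  = -1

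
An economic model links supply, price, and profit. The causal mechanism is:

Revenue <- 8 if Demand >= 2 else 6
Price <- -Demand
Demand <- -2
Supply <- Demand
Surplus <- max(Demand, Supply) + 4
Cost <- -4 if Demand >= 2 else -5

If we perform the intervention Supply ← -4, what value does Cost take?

The intervention breaks the incoming arrows to Supply: Supply <- Demand no longer applies, and Supply = -4.
Cost is not downstream of the intervention, so its value is determined by the original equations.
Cost = -4 if Demand >= 2 else -5  [with Demand=-2]  = -5

-5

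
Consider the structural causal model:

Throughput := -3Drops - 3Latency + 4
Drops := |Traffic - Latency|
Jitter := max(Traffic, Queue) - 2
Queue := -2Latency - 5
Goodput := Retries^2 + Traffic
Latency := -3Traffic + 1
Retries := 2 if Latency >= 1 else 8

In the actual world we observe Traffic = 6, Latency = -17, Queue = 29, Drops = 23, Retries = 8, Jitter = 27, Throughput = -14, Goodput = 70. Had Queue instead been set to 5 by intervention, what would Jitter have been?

4

The intervention breaks the incoming arrows to Queue: Queue := -2Latency - 5 no longer applies, and Queue = 5.
Jitter = max(Traffic, Queue) - 2  [with Traffic=6, Queue=5]  = 4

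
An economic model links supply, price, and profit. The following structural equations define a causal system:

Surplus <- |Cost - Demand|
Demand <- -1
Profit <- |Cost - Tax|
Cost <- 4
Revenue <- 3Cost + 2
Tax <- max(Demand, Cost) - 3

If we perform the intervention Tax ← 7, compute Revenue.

Under do(Tax=7), the mechanism Tax <- max(Demand, Cost) - 3 is discarded; Tax is fixed at 7.
Since Revenue is not a descendant of the intervened variable, it is unaffected.
Revenue = 3Cost + 2  [with Cost=4]  = 14

14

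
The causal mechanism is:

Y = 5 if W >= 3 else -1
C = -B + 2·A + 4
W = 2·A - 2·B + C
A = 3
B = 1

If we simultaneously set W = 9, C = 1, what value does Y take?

The joint intervention fixes W = 9, C = 1, removing each variable's own equation.
Y = 5 if W >= 3 else -1  [with W=9]  = 5

5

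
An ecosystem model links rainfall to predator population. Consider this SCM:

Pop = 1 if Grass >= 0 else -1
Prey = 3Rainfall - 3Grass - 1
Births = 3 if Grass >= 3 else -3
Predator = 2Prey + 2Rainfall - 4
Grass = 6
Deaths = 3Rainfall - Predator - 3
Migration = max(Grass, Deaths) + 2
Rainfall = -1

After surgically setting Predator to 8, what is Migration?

The intervention breaks the incoming arrows to Predator: Predator = 2Prey + 2Rainfall - 4 no longer applies, and Predator = 8.
Deaths = 3Rainfall - Predator - 3  [with Rainfall=-1, Predator=8]  = -14
Migration = max(Grass, Deaths) + 2  [with Grass=6, Deaths=-14]  = 8

8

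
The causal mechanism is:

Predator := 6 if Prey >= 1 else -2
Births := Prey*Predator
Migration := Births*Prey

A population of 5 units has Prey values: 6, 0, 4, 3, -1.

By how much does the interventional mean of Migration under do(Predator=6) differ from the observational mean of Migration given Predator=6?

do(Predator=6) breaks Predator's dependence on Prey. With Predator=6 fixed, Migration across the units is 216, 0, 96, 54, 6, mean 74.4.
Observing Predator=6 restricts to units where Predator's equation naturally yields 6: Prey ∈ {6, 4, 3}. In that subpopulation Migration = 216, 96, 54, mean 122.
Difference = 74.4 − 122 = -47.6.

-47.6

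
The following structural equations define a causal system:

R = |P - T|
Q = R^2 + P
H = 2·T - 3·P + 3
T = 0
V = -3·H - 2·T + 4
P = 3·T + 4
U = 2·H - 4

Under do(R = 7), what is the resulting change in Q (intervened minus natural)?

do(R=7) replaces the equation R = |P - T| with the constant R = 7.
P = 3·T + 4  [with T=0]  = 4
Q = R^2 + P  [with R=7, P=4]  = 53
Without intervention: P = 3·T + 4  [with T=0]  = 4; R = |P - T|  [with P=4, T=0]  = 4; Q = R^2 + P  [with R=4, P=4]  = 20.
Change = 53 − 20 = 33.

33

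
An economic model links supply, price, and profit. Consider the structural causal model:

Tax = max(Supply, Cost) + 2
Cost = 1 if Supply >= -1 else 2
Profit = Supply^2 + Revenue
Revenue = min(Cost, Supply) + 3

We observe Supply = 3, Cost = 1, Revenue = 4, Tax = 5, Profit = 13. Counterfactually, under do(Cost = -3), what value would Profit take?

do(Cost=-3) replaces the equation Cost = 1 if Supply >= -1 else 2 with the constant Cost = -3.
Revenue = min(Cost, Supply) + 3  [with Cost=-3, Supply=3]  = 0
Profit = Supply^2 + Revenue  [with Supply=3, Revenue=0]  = 9

9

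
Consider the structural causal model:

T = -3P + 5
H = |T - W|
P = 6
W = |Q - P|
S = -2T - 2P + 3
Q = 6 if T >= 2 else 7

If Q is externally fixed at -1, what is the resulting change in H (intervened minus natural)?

6

Under do(Q=-1), the mechanism Q = 6 if T >= 2 else 7 is discarded; Q is fixed at -1.
T = -3P + 5  [with P=6]  = -13
W = |Q - P|  [with Q=-1, P=6]  = 7
H = |T - W|  [with T=-13, W=7]  = 20
Without intervention: T = -3P + 5  [with P=6]  = -13; Q = 6 if T >= 2 else 7  [with T=-13]  = 7; W = |Q - P|  [with Q=7, P=6]  = 1; H = |T - W|  [with T=-13, W=1]  = 14.
Change = 20 − 14 = 6.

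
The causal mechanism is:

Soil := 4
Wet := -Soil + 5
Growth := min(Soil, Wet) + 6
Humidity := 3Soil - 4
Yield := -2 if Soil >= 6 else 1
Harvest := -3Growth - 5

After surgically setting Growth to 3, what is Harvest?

-14

The intervention breaks the incoming arrows to Growth: Growth := min(Soil, Wet) + 6 no longer applies, and Growth = 3.
Harvest = -3Growth - 5  [with Growth=3]  = -14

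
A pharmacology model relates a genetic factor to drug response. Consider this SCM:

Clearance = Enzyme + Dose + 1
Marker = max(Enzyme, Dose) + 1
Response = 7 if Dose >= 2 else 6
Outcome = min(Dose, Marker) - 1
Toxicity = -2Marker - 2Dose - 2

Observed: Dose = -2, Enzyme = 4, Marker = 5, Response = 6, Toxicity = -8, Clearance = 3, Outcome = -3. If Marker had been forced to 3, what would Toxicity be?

-4

do(Marker=3) replaces the equation Marker = max(Enzyme, Dose) + 1 with the constant Marker = 3.
Toxicity = -2Marker - 2Dose - 2  [with Marker=3, Dose=-2]  = -4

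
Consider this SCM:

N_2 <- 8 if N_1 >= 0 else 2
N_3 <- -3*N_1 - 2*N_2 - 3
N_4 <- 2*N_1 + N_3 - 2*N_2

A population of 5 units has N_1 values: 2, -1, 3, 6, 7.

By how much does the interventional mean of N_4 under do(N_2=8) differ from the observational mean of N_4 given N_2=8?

Under do(N_2=8), N_2's equation is replaced by N_2=8 for every unit. Per-unit N_4: -37, -34, -38, -41, -42. Mean = -38.4.
E[N_4|N_2=8] averages over only the 4 units with N_2=8 (N_1 = 2, 3, 6, 7): N_4 = -37, -38, -41, -42, mean -39.5.
Difference = -38.4 − (-39.5) = 1.1.

1.1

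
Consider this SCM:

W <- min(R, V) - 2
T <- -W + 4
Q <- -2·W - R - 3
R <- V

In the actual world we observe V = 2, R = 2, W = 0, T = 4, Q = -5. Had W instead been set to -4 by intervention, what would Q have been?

3

do(W=-4) replaces the equation W <- min(R, V) - 2 with the constant W = -4.
R = V  [with V=2]  = 2
Q = -2·W - R - 3  [with W=-4, R=2]  = 3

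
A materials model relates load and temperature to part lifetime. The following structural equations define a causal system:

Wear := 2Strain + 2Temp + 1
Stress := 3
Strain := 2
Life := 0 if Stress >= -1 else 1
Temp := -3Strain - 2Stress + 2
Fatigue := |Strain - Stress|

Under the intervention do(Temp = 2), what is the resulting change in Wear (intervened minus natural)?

24

The intervention breaks the incoming arrows to Temp: Temp := -3Strain - 2Stress + 2 no longer applies, and Temp = 2.
Wear = 2Strain + 2Temp + 1  [with Strain=2, Temp=2]  = 9
Without intervention: Temp = -3Strain - 2Stress + 2  [with Strain=2, Stress=3]  = -10; Wear = 2Strain + 2Temp + 1  [with Strain=2, Temp=-10]  = -15.
Change = 9 − (-15) = 24.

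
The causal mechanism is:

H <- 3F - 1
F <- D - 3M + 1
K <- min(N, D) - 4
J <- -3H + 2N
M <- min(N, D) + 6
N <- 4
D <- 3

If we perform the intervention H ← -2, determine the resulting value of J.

14

Intervening sets H = -2 and removes its equation (H <- 3F - 1).
J = -3H + 2N  [with H=-2, N=4]  = 14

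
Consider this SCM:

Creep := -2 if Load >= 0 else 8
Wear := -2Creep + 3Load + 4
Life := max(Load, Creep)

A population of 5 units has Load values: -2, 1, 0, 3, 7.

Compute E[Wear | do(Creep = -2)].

13.4

The intervention sets Creep=-2 in all 5 units regardless of Load. Recomputing Wear per unit gives 2, 11, 8, 17, 29; average 13.4.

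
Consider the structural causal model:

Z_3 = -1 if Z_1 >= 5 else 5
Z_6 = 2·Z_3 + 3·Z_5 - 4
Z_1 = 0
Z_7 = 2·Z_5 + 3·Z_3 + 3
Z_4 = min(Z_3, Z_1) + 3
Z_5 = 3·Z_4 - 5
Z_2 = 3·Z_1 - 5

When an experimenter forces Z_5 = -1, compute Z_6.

3

The intervention breaks the incoming arrows to Z_5: Z_5 = 3·Z_4 - 5 no longer applies, and Z_5 = -1.
Z_3 = -1 if Z_1 >= 5 else 5  [with Z_1=0]  = 5
Z_6 = 2·Z_3 + 3·Z_5 - 4  [with Z_3=5, Z_5=-1]  = 3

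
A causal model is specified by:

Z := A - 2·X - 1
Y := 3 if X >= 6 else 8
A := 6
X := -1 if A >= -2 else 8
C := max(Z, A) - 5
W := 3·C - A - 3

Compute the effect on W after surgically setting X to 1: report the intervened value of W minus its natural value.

-3

do(X=1) replaces the equation X := -1 if A >= -2 else 8 with the constant X = 1.
Z = A - 2·X - 1  [with A=6, X=1]  = 3
C = max(Z, A) - 5  [with Z=3, A=6]  = 1
W = 3·C - A - 3  [with C=1, A=6]  = -6
Without intervention: X = -1 if A >= -2 else 8  [with A=6]  = -1; Z = A - 2·X - 1  [with A=6, X=-1]  = 7; C = max(Z, A) - 5  [with Z=7, A=6]  = 2; W = 3·C - A - 3  [with C=2, A=6]  = -3.
Change = -6 − (-3) = -3.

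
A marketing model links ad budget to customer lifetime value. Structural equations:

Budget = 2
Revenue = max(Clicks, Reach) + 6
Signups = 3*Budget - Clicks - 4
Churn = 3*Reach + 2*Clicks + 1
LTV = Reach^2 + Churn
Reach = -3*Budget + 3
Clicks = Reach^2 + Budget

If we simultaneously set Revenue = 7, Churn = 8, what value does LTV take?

17

Setting Revenue = 7, Churn = 8 by intervention discards those variables' equations.
Reach = -3*Budget + 3  [with Budget=2]  = -3
LTV = Reach^2 + Churn  [with Reach=-3, Churn=8]  = 17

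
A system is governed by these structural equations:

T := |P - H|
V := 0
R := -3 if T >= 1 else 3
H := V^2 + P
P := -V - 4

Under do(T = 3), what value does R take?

Intervening sets T = 3 and removes its equation (T := |P - H|).
R = -3 if T >= 1 else 3  [with T=3]  = -3

-3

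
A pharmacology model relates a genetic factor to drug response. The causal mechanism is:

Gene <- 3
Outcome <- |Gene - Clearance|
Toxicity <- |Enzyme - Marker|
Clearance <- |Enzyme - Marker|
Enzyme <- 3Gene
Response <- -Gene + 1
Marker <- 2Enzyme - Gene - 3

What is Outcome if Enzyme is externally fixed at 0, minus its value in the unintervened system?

Under do(Enzyme=0), the mechanism Enzyme <- 3Gene is discarded; Enzyme is fixed at 0.
Marker = 2Enzyme - Gene - 3  [with Enzyme=0, Gene=3]  = -6
Clearance = |Enzyme - Marker|  [with Enzyme=0, Marker=-6]  = 6
Outcome = |Gene - Clearance|  [with Gene=3, Clearance=6]  = 3
Without intervention: Enzyme = 3Gene  [with Gene=3]  = 9; Marker = 2Enzyme - Gene - 3  [with Enzyme=9, Gene=3]  = 12; Clearance = |Enzyme - Marker|  [with Enzyme=9, Marker=12]  = 3; Outcome = |Gene - Clearance|  [with Gene=3, Clearance=3]  = 0.
Change = 3 − 0 = 3.

3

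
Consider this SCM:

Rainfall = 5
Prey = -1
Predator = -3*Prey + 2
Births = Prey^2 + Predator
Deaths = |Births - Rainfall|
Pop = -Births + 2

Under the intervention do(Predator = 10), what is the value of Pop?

The intervention breaks the incoming arrows to Predator: Predator = -3*Prey + 2 no longer applies, and Predator = 10.
Births = Prey^2 + Predator  [with Prey=-1, Predator=10]  = 11
Pop = -Births + 2  [with Births=11]  = -9

-9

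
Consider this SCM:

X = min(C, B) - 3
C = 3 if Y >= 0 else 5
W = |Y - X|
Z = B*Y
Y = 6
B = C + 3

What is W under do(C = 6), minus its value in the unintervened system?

do(C=6) replaces the equation C = 3 if Y >= 0 else 5 with the constant C = 6.
B = C + 3  [with C=6]  = 9
X = min(C, B) - 3  [with C=6, B=9]  = 3
W = |Y - X|  [with Y=6, X=3]  = 3
Without intervention: C = 3 if Y >= 0 else 5  [with Y=6]  = 3; B = C + 3  [with C=3]  = 6; X = min(C, B) - 3  [with C=3, B=6]  = 0; W = |Y - X|  [with Y=6, X=0]  = 6.
Change = 3 − 6 = -3.

-3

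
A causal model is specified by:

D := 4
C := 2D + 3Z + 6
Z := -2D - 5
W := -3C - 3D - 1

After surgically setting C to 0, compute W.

-13

The intervention breaks the incoming arrows to C: C := 2D + 3Z + 6 no longer applies, and C = 0.
W = -3C - 3D - 1  [with C=0, D=4]  = -13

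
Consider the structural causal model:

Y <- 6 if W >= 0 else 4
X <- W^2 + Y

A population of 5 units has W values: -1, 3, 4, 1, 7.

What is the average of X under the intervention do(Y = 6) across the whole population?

21.2

do(Y=6) breaks Y's dependence on W. With Y=6 fixed, X across the units is 7, 15, 22, 7, 55, mean 21.2.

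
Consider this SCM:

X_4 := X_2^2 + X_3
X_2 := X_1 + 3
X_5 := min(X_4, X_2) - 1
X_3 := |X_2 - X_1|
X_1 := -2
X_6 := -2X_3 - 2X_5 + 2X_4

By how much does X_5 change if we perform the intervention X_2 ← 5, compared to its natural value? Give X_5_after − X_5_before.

4

do(X_2=5) replaces the equation X_2 := X_1 + 3 with the constant X_2 = 5.
X_3 = |X_2 - X_1|  [with X_2=5, X_1=-2]  = 7
X_4 = X_2^2 + X_3  [with X_2=5, X_3=7]  = 32
X_5 = min(X_4, X_2) - 1  [with X_4=32, X_2=5]  = 4
Without intervention: X_2 = X_1 + 3  [with X_1=-2]  = 1; X_3 = |X_2 - X_1|  [with X_2=1, X_1=-2]  = 3; X_4 = X_2^2 + X_3  [with X_2=1, X_3=3]  = 4; X_5 = min(X_4, X_2) - 1  [with X_4=4, X_2=1]  = 0.
Change = 4 − 0 = 4.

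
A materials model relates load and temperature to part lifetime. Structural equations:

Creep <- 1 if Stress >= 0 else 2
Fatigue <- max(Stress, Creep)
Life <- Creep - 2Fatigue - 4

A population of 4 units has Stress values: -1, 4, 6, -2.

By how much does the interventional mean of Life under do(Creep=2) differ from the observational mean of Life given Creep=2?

Under do(Creep=2), Creep's equation is replaced by Creep=2 for every unit. Per-unit Life: -6, -10, -14, -6. Mean = -9.
Conditioning on Creep=2 selects the 2 unit(s) with Stress ∈ {-1, -2}. Their Life values: -6, -6. Mean = -6.
Difference = -9 − (-6) = -3.

-3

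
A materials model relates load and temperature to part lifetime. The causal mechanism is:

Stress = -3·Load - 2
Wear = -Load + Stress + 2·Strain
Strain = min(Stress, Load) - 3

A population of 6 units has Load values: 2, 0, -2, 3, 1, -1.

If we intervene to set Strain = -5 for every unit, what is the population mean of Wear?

do(Strain=-5) breaks Strain's dependence on Load. With Strain=-5 fixed, Wear across the units is -20, -12, -4, -24, -16, -8, mean -14.

-14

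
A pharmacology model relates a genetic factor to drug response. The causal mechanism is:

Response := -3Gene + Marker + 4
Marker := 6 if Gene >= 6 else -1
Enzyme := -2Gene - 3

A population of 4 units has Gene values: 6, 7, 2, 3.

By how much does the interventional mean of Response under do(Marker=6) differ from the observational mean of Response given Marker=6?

Under do(Marker=6), Marker's equation is replaced by Marker=6 for every unit. Per-unit Response: -8, -11, 4, 1. Mean = -3.5.
Observing Marker=6 restricts to units where Marker's equation naturally yields 6: Gene ∈ {6, 7}. In that subpopulation Response = -8, -11, mean -9.5.
Difference = -3.5 − (-9.5) = 6.

6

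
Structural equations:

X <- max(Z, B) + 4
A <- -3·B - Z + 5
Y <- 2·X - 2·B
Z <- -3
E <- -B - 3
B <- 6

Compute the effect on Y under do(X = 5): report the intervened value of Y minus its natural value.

-10

The intervention breaks the incoming arrows to X: X <- max(Z, B) + 4 no longer applies, and X = 5.
Y = 2·X - 2·B  [with X=5, B=6]  = -2
Without intervention: X = max(Z, B) + 4  [with Z=-3, B=6]  = 10; Y = 2·X - 2·B  [with X=10, B=6]  = 8.
Change = -2 − 8 = -10.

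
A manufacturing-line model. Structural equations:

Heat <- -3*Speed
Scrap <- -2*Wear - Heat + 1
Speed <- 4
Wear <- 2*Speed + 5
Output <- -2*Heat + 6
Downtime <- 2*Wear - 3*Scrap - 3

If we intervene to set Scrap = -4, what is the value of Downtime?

35

Under do(Scrap=-4), the mechanism Scrap <- -2*Wear - Heat + 1 is discarded; Scrap is fixed at -4.
Wear = 2*Speed + 5  [with Speed=4]  = 13
Downtime = 2*Wear - 3*Scrap - 3  [with Wear=13, Scrap=-4]  = 35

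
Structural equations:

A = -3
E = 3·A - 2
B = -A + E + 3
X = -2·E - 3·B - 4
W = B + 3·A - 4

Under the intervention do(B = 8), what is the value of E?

Under do(B=8), the mechanism B = -A + E + 3 is discarded; B is fixed at 8.
Since E is not a descendant of the intervened variable, it is unaffected.
E = 3·A - 2  [with A=-3]  = -11

-11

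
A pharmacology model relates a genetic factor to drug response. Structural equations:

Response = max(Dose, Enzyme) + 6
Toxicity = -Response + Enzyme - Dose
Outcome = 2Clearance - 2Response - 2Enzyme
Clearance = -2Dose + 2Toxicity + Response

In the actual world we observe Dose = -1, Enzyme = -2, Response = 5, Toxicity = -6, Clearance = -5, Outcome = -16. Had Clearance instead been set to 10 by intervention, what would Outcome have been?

14

The intervention breaks the incoming arrows to Clearance: Clearance = -2Dose + 2Toxicity + Response no longer applies, and Clearance = 10.
Response = max(Dose, Enzyme) + 6  [with Dose=-1, Enzyme=-2]  = 5
Outcome = 2Clearance - 2Response - 2Enzyme  [with Clearance=10, Response=5, Enzyme=-2]  = 14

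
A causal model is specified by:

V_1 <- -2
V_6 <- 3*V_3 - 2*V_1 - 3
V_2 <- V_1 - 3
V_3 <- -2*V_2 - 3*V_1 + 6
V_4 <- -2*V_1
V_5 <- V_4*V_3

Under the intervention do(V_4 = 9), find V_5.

Intervening sets V_4 = 9 and removes its equation (V_4 <- -2*V_1).
V_2 = V_1 - 3  [with V_1=-2]  = -5
V_3 = -2*V_2 - 3*V_1 + 6  [with V_2=-5, V_1=-2]  = 22
V_5 = V_4*V_3  [with V_4=9, V_3=22]  = 198

198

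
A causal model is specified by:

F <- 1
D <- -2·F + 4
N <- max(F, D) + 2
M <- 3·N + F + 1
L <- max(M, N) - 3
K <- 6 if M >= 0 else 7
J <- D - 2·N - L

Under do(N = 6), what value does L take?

do(N=6) replaces the equation N <- max(F, D) + 2 with the constant N = 6.
M = 3·N + F + 1  [with N=6, F=1]  = 20
L = max(M, N) - 3  [with M=20, N=6]  = 17

17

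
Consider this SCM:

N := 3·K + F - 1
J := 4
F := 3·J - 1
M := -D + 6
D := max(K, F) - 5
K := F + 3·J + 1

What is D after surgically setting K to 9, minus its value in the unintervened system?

do(K=9) replaces the equation K := F + 3·J + 1 with the constant K = 9.
F = 3·J - 1  [with J=4]  = 11
D = max(K, F) - 5  [with K=9, F=11]  = 6
Without intervention: F = 3·J - 1  [with J=4]  = 11; K = F + 3·J + 1  [with F=11, J=4]  = 24; D = max(K, F) - 5  [with K=24, F=11]  = 19.
Change = 6 − 19 = -13.

-13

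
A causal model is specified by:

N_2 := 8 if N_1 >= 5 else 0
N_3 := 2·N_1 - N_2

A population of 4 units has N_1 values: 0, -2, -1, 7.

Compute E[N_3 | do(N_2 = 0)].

2

Every unit gets N_2=0 under the intervention. N_3 values become 0, -4, -2, 14; E[N_3|do(N_2=0)] = 2.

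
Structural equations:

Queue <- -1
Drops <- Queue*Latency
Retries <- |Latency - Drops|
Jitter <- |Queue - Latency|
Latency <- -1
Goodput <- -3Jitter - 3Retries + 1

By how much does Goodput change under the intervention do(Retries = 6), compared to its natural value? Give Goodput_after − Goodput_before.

Under do(Retries=6), the mechanism Retries <- |Latency - Drops| is discarded; Retries is fixed at 6.
Jitter = |Queue - Latency|  [with Queue=-1, Latency=-1]  = 0
Goodput = -3Jitter - 3Retries + 1  [with Jitter=0, Retries=6]  = -17
Without intervention: Drops = Queue*Latency  [with Queue=-1, Latency=-1]  = 1; Retries = |Latency - Drops|  [with Latency=-1, Drops=1]  = 2; Jitter = |Queue - Latency|  [with Queue=-1, Latency=-1]  = 0; Goodput = -3Jitter - 3Retries + 1  [with Jitter=0, Retries=2]  = -5.
Change = -17 − (-5) = -12.

-12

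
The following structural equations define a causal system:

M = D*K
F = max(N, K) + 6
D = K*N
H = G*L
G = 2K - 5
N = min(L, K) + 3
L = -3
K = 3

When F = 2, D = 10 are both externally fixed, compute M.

30

Under do(F = 2, D = 10), each intervened variable's structural equation is replaced by its fixed value.
M = D*K  [with D=10, K=3]  = 30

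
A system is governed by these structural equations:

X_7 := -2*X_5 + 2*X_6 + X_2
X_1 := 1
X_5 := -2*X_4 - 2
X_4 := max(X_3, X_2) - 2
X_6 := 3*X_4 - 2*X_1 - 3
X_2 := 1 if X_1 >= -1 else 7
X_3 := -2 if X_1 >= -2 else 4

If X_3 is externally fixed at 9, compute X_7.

65

The intervention breaks the incoming arrows to X_3: X_3 := -2 if X_1 >= -2 else 4 no longer applies, and X_3 = 9.
X_2 = 1 if X_1 >= -1 else 7  [with X_1=1]  = 1
X_4 = max(X_3, X_2) - 2  [with X_3=9, X_2=1]  = 7
X_5 = -2*X_4 - 2  [with X_4=7]  = -16
X_6 = 3*X_4 - 2*X_1 - 3  [with X_4=7, X_1=1]  = 16
X_7 = -2*X_5 + 2*X_6 + X_2  [with X_5=-16, X_6=16, X_2=1]  = 65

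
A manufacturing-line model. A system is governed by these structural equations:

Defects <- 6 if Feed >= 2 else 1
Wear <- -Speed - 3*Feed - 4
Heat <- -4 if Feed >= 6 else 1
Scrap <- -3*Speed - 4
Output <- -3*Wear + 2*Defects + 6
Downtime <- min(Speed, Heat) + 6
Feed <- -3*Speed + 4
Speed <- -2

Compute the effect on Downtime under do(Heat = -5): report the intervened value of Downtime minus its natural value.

The intervention breaks the incoming arrows to Heat: Heat <- -4 if Feed >= 6 else 1 no longer applies, and Heat = -5.
Downtime = min(Speed, Heat) + 6  [with Speed=-2, Heat=-5]  = 1
Without intervention: Feed = -3*Speed + 4  [with Speed=-2]  = 10; Heat = -4 if Feed >= 6 else 1  [with Feed=10]  = -4; Downtime = min(Speed, Heat) + 6  [with Speed=-2, Heat=-4]  = 2.
Change = 1 − 2 = -1.

-1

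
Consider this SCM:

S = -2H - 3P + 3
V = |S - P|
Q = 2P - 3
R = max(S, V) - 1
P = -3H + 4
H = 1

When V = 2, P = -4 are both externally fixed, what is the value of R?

12

The joint intervention fixes V = 2, P = -4, removing each variable's own equation.
S = -2H - 3P + 3  [with H=1, P=-4]  = 13
R = max(S, V) - 1  [with S=13, V=2]  = 12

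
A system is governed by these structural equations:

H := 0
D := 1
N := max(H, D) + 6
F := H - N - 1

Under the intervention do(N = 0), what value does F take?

The intervention breaks the incoming arrows to N: N := max(H, D) + 6 no longer applies, and N = 0.
F = H - N - 1  [with H=0, N=0]  = -1

-1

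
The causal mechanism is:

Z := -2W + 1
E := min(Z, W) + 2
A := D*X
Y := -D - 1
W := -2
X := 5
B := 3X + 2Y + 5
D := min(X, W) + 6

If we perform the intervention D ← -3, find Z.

5

The intervention breaks the incoming arrows to D: D := min(X, W) + 6 no longer applies, and D = -3.
Z is not downstream of the intervention, so its value is determined by the original equations.
Z = -2W + 1  [with W=-2]  = 5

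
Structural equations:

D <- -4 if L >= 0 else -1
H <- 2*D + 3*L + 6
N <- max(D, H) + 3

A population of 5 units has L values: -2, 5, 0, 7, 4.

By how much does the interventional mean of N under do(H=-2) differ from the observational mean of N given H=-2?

do(H=-2) breaks H's dependence on L. With H=-2 fixed, N across the units is 2, 1, 1, 1, 1, mean 1.2.
Observing H=-2 restricts to units where H's equation naturally yields -2: L ∈ {-2, 0}. In that subpopulation N = 2, 1, mean 1.5.
Difference = 1.2 − 1.5 = -0.3.

-0.3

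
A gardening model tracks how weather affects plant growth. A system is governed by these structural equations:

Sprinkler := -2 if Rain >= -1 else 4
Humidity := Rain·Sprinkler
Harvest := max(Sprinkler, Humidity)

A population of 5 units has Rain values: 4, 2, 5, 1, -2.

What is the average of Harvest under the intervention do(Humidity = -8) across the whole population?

-0.8

The intervention sets Humidity=-8 in all 5 units regardless of Rain. Recomputing Harvest per unit gives -2, -2, -2, -2, 4; average -0.8.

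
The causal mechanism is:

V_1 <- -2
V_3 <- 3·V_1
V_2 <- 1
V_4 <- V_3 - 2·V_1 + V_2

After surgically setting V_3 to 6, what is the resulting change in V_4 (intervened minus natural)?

The intervention breaks the incoming arrows to V_3: V_3 <- 3·V_1 no longer applies, and V_3 = 6.
V_4 = V_3 - 2·V_1 + V_2  [with V_3=6, V_1=-2, V_2=1]  = 11
Without intervention: V_3 = 3·V_1  [with V_1=-2]  = -6; V_4 = V_3 - 2·V_1 + V_2  [with V_3=-6, V_1=-2, V_2=1]  = -1.
Change = 11 − (-1) = 12.

12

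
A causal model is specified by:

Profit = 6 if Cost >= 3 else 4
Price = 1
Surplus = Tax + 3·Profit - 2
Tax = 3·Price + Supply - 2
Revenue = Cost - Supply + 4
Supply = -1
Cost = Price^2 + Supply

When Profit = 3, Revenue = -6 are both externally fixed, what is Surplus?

Under do(Profit = 3, Revenue = -6), each intervened variable's structural equation is replaced by its fixed value.
Tax = 3·Price + Supply - 2  [with Price=1, Supply=-1]  = 0
Surplus = Tax + 3·Profit - 2  [with Tax=0, Profit=3]  = 7

7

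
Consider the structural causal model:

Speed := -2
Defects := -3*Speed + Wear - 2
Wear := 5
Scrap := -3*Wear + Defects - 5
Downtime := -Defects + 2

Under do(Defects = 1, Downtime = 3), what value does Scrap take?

The joint intervention fixes Defects = 1, Downtime = 3, removing each variable's own equation.
Scrap = -3*Wear + Defects - 5  [with Wear=5, Defects=1]  = -19

-19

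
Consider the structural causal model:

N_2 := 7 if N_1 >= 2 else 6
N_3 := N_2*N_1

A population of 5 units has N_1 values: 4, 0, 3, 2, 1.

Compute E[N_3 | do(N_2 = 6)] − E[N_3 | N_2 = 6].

The intervention sets N_2=6 in all 5 units regardless of N_1. Recomputing N_3 per unit gives 24, 0, 18, 12, 6; average 12.
E[N_3|N_2=6] averages over only the 2 units with N_2=6 (N_1 = 0, 1): N_3 = 0, 6, mean 3.
Difference = 12 − 3 = 9.

9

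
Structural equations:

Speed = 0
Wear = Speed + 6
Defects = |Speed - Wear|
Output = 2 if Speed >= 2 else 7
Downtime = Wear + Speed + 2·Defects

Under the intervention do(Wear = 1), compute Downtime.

3

do(Wear=1) replaces the equation Wear = Speed + 6 with the constant Wear = 1.
Defects = |Speed - Wear|  [with Speed=0, Wear=1]  = 1
Downtime = Wear + Speed + 2·Defects  [with Wear=1, Speed=0, Defects=1]  = 3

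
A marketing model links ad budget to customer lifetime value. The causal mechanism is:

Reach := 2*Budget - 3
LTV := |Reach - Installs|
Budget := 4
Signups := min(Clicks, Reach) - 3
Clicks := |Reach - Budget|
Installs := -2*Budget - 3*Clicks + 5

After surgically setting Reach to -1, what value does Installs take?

Under do(Reach=-1), the mechanism Reach := 2*Budget - 3 is discarded; Reach is fixed at -1.
Clicks = |Reach - Budget|  [with Reach=-1, Budget=4]  = 5
Installs = -2*Budget - 3*Clicks + 5  [with Budget=4, Clicks=5]  = -18

-18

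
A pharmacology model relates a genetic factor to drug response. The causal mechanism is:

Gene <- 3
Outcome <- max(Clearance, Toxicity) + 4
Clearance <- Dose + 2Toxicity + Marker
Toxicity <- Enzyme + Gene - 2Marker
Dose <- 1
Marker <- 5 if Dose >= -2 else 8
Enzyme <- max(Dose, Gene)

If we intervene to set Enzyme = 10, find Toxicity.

do(Enzyme=10) replaces the equation Enzyme <- max(Dose, Gene) with the constant Enzyme = 10.
Marker = 5 if Dose >= -2 else 8  [with Dose=1]  = 5
Toxicity = Enzyme + Gene - 2Marker  [with Enzyme=10, Gene=3, Marker=5]  = 3

3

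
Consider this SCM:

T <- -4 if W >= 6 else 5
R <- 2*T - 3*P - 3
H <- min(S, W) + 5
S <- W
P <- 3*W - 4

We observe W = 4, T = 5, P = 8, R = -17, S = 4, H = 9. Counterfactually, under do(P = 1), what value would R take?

4

The intervention breaks the incoming arrows to P: P <- 3*W - 4 no longer applies, and P = 1.
T = -4 if W >= 6 else 5  [with W=4]  = 5
R = 2*T - 3*P - 3  [with T=5, P=1]  = 4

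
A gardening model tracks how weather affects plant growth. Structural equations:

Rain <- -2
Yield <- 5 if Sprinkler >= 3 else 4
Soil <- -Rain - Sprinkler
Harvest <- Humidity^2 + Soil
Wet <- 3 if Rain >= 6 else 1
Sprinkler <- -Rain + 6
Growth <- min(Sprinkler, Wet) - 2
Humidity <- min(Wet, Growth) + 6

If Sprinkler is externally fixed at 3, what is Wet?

1

Under do(Sprinkler=3), the mechanism Sprinkler <- -Rain + 6 is discarded; Sprinkler is fixed at 3.
Since Wet is not a descendant of the intervened variable, it is unaffected.
Wet = 3 if Rain >= 6 else 1  [with Rain=-2]  = 1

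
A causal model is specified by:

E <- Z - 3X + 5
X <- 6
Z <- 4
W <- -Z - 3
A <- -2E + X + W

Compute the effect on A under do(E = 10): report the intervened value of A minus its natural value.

do(E=10) replaces the equation E <- Z - 3X + 5 with the constant E = 10.
W = -Z - 3  [with Z=4]  = -7
A = -2E + X + W  [with E=10, X=6, W=-7]  = -21
Without intervention: E = Z - 3X + 5  [with Z=4, X=6]  = -9; W = -Z - 3  [with Z=4]  = -7; A = -2E + X + W  [with E=-9, X=6, W=-7]  = 17.
Change = -21 − 17 = -38.

-38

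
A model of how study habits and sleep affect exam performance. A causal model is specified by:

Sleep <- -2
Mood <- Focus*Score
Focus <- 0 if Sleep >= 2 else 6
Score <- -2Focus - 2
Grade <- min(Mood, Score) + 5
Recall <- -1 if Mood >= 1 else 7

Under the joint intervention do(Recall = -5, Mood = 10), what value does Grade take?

-9

Setting Recall = -5, Mood = 10 by intervention discards those variables' equations.
Focus = 0 if Sleep >= 2 else 6  [with Sleep=-2]  = 6
Score = -2Focus - 2  [with Focus=6]  = -14
Grade = min(Mood, Score) + 5  [with Mood=10, Score=-14]  = -9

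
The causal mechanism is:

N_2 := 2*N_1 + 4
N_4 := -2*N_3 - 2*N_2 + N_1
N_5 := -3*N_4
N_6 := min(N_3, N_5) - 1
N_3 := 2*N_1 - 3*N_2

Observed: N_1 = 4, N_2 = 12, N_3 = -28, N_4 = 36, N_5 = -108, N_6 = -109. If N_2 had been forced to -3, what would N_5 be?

do(N_2=-3) replaces the equation N_2 := 2*N_1 + 4 with the constant N_2 = -3.
N_3 = 2*N_1 - 3*N_2  [with N_1=4, N_2=-3]  = 17
N_4 = -2*N_3 - 2*N_2 + N_1  [with N_3=17, N_2=-3, N_1=4]  = -24
N_5 = -3*N_4  [with N_4=-24]  = 72

72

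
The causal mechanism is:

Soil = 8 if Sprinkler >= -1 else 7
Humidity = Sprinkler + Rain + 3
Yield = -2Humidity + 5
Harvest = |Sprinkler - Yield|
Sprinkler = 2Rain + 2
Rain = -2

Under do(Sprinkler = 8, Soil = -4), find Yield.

Under do(Sprinkler = 8, Soil = -4), each intervened variable's structural equation is replaced by its fixed value.
Humidity = Sprinkler + Rain + 3  [with Sprinkler=8, Rain=-2]  = 9
Yield = -2Humidity + 5  [with Humidity=9]  = -13

-13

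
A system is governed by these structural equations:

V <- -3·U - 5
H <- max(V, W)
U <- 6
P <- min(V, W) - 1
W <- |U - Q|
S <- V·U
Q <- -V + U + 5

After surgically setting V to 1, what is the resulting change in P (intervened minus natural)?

Under do(V=1), the mechanism V <- -3·U - 5 is discarded; V is fixed at 1.
Q = -V + U + 5  [with V=1, U=6]  = 10
W = |U - Q|  [with U=6, Q=10]  = 4
P = min(V, W) - 1  [with V=1, W=4]  = 0
Without intervention: V = -3·U - 5  [with U=6]  = -23; Q = -V + U + 5  [with V=-23, U=6]  = 34; W = |U - Q|  [with U=6, Q=34]  = 28; P = min(V, W) - 1  [with V=-23, W=28]  = -24.
Change = 0 − (-24) = 24.

24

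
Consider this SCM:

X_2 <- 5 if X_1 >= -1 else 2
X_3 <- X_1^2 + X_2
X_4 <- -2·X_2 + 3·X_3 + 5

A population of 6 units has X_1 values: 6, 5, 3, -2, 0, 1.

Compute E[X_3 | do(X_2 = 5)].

do(X_2=5) breaks X_2's dependence on X_1. With X_2=5 fixed, X_3 across the units is 41, 30, 14, 9, 5, 6, mean 17.5.

17.5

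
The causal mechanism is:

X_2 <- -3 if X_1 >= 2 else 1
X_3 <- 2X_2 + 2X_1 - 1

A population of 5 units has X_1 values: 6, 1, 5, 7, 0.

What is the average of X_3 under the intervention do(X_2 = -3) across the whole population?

Under do(X_2=-3), X_2's equation is replaced by X_2=-3 for every unit. Per-unit X_3: 5, -5, 3, 7, -7. Mean = 0.6.

0.6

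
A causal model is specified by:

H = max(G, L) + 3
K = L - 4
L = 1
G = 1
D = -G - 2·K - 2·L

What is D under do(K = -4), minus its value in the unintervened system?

Intervening sets K = -4 and removes its equation (K = L - 4).
D = -G - 2·K - 2·L  [with G=1, K=-4, L=1]  = 5
Without intervention: K = L - 4  [with L=1]  = -3; D = -G - 2·K - 2·L  [with G=1, K=-3, L=1]  = 3.
Change = 5 − 3 = 2.

2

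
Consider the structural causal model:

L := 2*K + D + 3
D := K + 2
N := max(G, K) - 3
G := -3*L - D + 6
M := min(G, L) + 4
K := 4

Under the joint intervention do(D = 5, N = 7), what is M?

-43

Setting D = 5, N = 7 by intervention discards those variables' equations.
L = 2*K + D + 3  [with K=4, D=5]  = 16
G = -3*L - D + 6  [with L=16, D=5]  = -47
M = min(G, L) + 4  [with G=-47, L=16]  = -43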